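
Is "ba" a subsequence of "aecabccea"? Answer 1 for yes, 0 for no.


Check if "ba" is a subsequence of "aecabccea"
Greedy scan:
  Position 0 ('a'): no match needed
  Position 1 ('e'): no match needed
  Position 2 ('c'): no match needed
  Position 3 ('a'): no match needed
  Position 4 ('b'): matches sub[0] = 'b'
  Position 5 ('c'): no match needed
  Position 6 ('c'): no match needed
  Position 7 ('e'): no match needed
  Position 8 ('a'): matches sub[1] = 'a'
All 2 characters matched => is a subsequence

1


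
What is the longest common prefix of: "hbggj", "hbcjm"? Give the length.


Words: hbggj, hbcjm
  Position 0: all 'h' => match
  Position 1: all 'b' => match
  Position 2: ('g', 'c') => mismatch, stop
LCP = "hb" (length 2)

2


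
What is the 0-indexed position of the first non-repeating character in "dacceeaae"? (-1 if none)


Input: dacceeaae
Character frequencies:
  'a': 3
  'c': 2
  'd': 1
  'e': 3
Scanning left to right for freq == 1:
  Position 0 ('d'): unique! => answer = 0

0


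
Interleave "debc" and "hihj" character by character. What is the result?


Interleaving "debc" and "hihj":
  Position 0: 'd' from first, 'h' from second => "dh"
  Position 1: 'e' from first, 'i' from second => "ei"
  Position 2: 'b' from first, 'h' from second => "bh"
  Position 3: 'c' from first, 'j' from second => "cj"
Result: dheibhcj

dheibhcj


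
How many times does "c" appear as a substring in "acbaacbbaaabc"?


Searching for "c" in "acbaacbbaaabc"
Scanning each position:
  Position 0: "a" => no
  Position 1: "c" => MATCH
  Position 2: "b" => no
  Position 3: "a" => no
  Position 4: "a" => no
  Position 5: "c" => MATCH
  Position 6: "b" => no
  Position 7: "b" => no
  Position 8: "a" => no
  Position 9: "a" => no
  Position 10: "a" => no
  Position 11: "b" => no
  Position 12: "c" => MATCH
Total occurrences: 3

3


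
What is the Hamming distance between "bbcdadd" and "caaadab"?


Comparing "bbcdadd" and "caaadab" position by position:
  Position 0: 'b' vs 'c' => differ
  Position 1: 'b' vs 'a' => differ
  Position 2: 'c' vs 'a' => differ
  Position 3: 'd' vs 'a' => differ
  Position 4: 'a' vs 'd' => differ
  Position 5: 'd' vs 'a' => differ
  Position 6: 'd' vs 'b' => differ
Total differences (Hamming distance): 7

7


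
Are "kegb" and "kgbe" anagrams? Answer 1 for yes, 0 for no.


Strings: "kegb", "kgbe"
Sorted first:  begk
Sorted second: begk
Sorted forms match => anagrams

1


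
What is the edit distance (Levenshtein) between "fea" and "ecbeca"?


Computing edit distance: "fea" -> "ecbeca"
DP table:
           e    c    b    e    c    a
      0    1    2    3    4    5    6
  f   1    1    2    3    4    5    6
  e   2    1    2    3    3    4    5
  a   3    2    2    3    4    4    4
Edit distance = dp[3][6] = 4

4


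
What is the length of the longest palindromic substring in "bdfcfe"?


Input: "bdfcfe"
Checking substrings for palindromes:
  [2:5] "fcf" (len 3) => palindrome
Longest palindromic substring: "fcf" with length 3

3


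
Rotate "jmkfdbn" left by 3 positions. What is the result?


Input: "jmkfdbn", rotate left by 3
First 3 characters: "jmk"
Remaining characters: "fdbn"
Concatenate remaining + first: "fdbn" + "jmk" = "fdbnjmk"

fdbnjmk


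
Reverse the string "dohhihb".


Input: dohhihb
Reading characters right to left:
  Position 6: 'b'
  Position 5: 'h'
  Position 4: 'i'
  Position 3: 'h'
  Position 2: 'h'
  Position 1: 'o'
  Position 0: 'd'
Reversed: bhihhod

bhihhod


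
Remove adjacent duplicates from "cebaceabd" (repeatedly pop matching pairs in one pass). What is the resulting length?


Input: cebaceabd
Stack-based adjacent duplicate removal:
  Read 'c': push. Stack: c
  Read 'e': push. Stack: ce
  Read 'b': push. Stack: ceb
  Read 'a': push. Stack: ceba
  Read 'c': push. Stack: cebac
  Read 'e': push. Stack: cebace
  Read 'a': push. Stack: cebacea
  Read 'b': push. Stack: cebaceab
  Read 'd': push. Stack: cebaceabd
Final stack: "cebaceabd" (length 9)

9


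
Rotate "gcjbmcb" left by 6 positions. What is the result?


Input: "gcjbmcb", rotate left by 6
First 6 characters: "gcjbmc"
Remaining characters: "b"
Concatenate remaining + first: "b" + "gcjbmc" = "bgcjbmc"

bgcjbmc


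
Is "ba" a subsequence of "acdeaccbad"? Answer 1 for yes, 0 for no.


Check if "ba" is a subsequence of "acdeaccbad"
Greedy scan:
  Position 0 ('a'): no match needed
  Position 1 ('c'): no match needed
  Position 2 ('d'): no match needed
  Position 3 ('e'): no match needed
  Position 4 ('a'): no match needed
  Position 5 ('c'): no match needed
  Position 6 ('c'): no match needed
  Position 7 ('b'): matches sub[0] = 'b'
  Position 8 ('a'): matches sub[1] = 'a'
  Position 9 ('d'): no match needed
All 2 characters matched => is a subsequence

1


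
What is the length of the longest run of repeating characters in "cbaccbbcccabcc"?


Input: "cbaccbbcccabcc"
Scanning for longest run:
  Position 1 ('b'): new char, reset run to 1
  Position 2 ('a'): new char, reset run to 1
  Position 3 ('c'): new char, reset run to 1
  Position 4 ('c'): continues run of 'c', length=2
  Position 5 ('b'): new char, reset run to 1
  Position 6 ('b'): continues run of 'b', length=2
  Position 7 ('c'): new char, reset run to 1
  Position 8 ('c'): continues run of 'c', length=2
  Position 9 ('c'): continues run of 'c', length=3
  Position 10 ('a'): new char, reset run to 1
  Position 11 ('b'): new char, reset run to 1
  Position 12 ('c'): new char, reset run to 1
  Position 13 ('c'): continues run of 'c', length=2
Longest run: 'c' with length 3

3


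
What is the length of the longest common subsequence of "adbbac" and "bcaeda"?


LCS of "adbbac" and "bcaeda"
DP table:
           b    c    a    e    d    a
      0    0    0    0    0    0    0
  a   0    0    0    1    1    1    1
  d   0    0    0    1    1    2    2
  b   0    1    1    1    1    2    2
  b   0    1    1    1    1    2    2
  a   0    1    1    2    2    2    3
  c   0    1    2    2    2    2    3
LCS length = dp[6][6] = 3

3


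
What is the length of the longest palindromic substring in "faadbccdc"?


Input: "faadbccdc"
Checking substrings for palindromes:
  [6:9] "cdc" (len 3) => palindrome
  [1:3] "aa" (len 2) => palindrome
  [5:7] "cc" (len 2) => palindrome
Longest palindromic substring: "cdc" with length 3

3


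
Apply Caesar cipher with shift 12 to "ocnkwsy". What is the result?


Caesar cipher: shift "ocnkwsy" by 12
  'o' (pos 14) + 12 = pos 0 = 'a'
  'c' (pos 2) + 12 = pos 14 = 'o'
  'n' (pos 13) + 12 = pos 25 = 'z'
  'k' (pos 10) + 12 = pos 22 = 'w'
  'w' (pos 22) + 12 = pos 8 = 'i'
  's' (pos 18) + 12 = pos 4 = 'e'
  'y' (pos 24) + 12 = pos 10 = 'k'
Result: aozwiek

aozwiek


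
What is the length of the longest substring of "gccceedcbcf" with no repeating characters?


Input: "gccceedcbcf"
Sliding window (track last position of each char):
  Position 0 ('g'): window [0,0] length 1 -- new best
  Position 1 ('c'): window [0,1] length 2 -- new best
  Position 2 ('c'): repeat (last at 1), move window start to 2
  Position 2 ('c'): window [2,2] length 1
  Position 3 ('c'): repeat (last at 2), move window start to 3
  Position 3 ('c'): window [3,3] length 1
  Position 4 ('e'): window [3,4] length 2
  Position 5 ('e'): repeat (last at 4), move window start to 5
  Position 5 ('e'): window [5,5] length 1
  Position 6 ('d'): window [5,6] length 2
  Position 7 ('c'): window [5,7] length 3 -- new best
  Position 8 ('b'): window [5,8] length 4 -- new best
  Position 9 ('c'): repeat (last at 7), move window start to 8
  Position 9 ('c'): window [8,9] length 2
  Position 10 ('f'): window [8,10] length 3
Longest substring with no repeats: "edcb" with length 4

4


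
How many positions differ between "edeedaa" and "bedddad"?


Comparing "edeedaa" and "bedddad" position by position:
  Position 0: 'e' vs 'b' => DIFFER
  Position 1: 'd' vs 'e' => DIFFER
  Position 2: 'e' vs 'd' => DIFFER
  Position 3: 'e' vs 'd' => DIFFER
  Position 4: 'd' vs 'd' => same
  Position 5: 'a' vs 'a' => same
  Position 6: 'a' vs 'd' => DIFFER
Positions that differ: 5

5


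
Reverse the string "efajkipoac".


Input: efajkipoac
Reading characters right to left:
  Position 9: 'c'
  Position 8: 'a'
  Position 7: 'o'
  Position 6: 'p'
  Position 5: 'i'
  Position 4: 'k'
  Position 3: 'j'
  Position 2: 'a'
  Position 1: 'f'
  Position 0: 'e'
Reversed: caopikjafe

caopikjafe


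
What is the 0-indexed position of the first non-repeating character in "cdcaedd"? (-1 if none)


Input: cdcaedd
Character frequencies:
  'a': 1
  'c': 2
  'd': 3
  'e': 1
Scanning left to right for freq == 1:
  Position 0 ('c'): freq=2, skip
  Position 1 ('d'): freq=3, skip
  Position 2 ('c'): freq=2, skip
  Position 3 ('a'): unique! => answer = 3

3


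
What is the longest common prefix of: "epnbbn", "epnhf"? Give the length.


Words: epnbbn, epnhf
  Position 0: all 'e' => match
  Position 1: all 'p' => match
  Position 2: all 'n' => match
  Position 3: ('b', 'h') => mismatch, stop
LCP = "epn" (length 3)

3


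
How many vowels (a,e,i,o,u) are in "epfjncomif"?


Input: epfjncomif
Checking each character:
  'e' at position 0: vowel (running total: 1)
  'p' at position 1: consonant
  'f' at position 2: consonant
  'j' at position 3: consonant
  'n' at position 4: consonant
  'c' at position 5: consonant
  'o' at position 6: vowel (running total: 2)
  'm' at position 7: consonant
  'i' at position 8: vowel (running total: 3)
  'f' at position 9: consonant
Total vowels: 3

3


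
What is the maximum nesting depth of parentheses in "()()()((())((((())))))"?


Input: "()()()((())((((())))))"
Tracking depth:
  Position 0 '(': depth becomes 1
  Position 1 ')': depth becomes 0
  Position 2 '(': depth becomes 1
  Position 3 ')': depth becomes 0
  Position 4 '(': depth becomes 1
  Position 5 ')': depth becomes 0
  Position 6 '(': depth becomes 1
  Position 7 '(': depth becomes 2
  Position 8 '(': depth becomes 3
  Position 9 ')': depth becomes 2
  Position 10 ')': depth becomes 1
  Position 11 '(': depth becomes 2
  Position 12 '(': depth becomes 3
  Position 13 '(': depth becomes 4
  Position 14 '(': depth becomes 5
  Position 15 '(': depth becomes 6
  Position 16 ')': depth becomes 5
  Position 17 ')': depth becomes 4
  Position 18 ')': depth becomes 3
  Position 19 ')': depth becomes 2
  Position 20 ')': depth becomes 1
  Position 21 ')': depth becomes 0
Maximum depth reached: 6

6


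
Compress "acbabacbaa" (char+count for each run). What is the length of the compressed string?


Input: acbabacbaa
Runs:
  'a' x 1 => "a1"
  'c' x 1 => "c1"
  'b' x 1 => "b1"
  'a' x 1 => "a1"
  'b' x 1 => "b1"
  'a' x 1 => "a1"
  'c' x 1 => "c1"
  'b' x 1 => "b1"
  'a' x 2 => "a2"
Compressed: "a1c1b1a1b1a1c1b1a2"
Compressed length: 18

18


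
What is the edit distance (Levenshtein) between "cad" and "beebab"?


Computing edit distance: "cad" -> "beebab"
DP table:
           b    e    e    b    a    b
      0    1    2    3    4    5    6
  c   1    1    2    3    4    5    6
  a   2    2    2    3    4    4    5
  d   3    3    3    3    4    5    5
Edit distance = dp[3][6] = 5

5


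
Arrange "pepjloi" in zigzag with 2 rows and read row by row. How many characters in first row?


Zigzag "pepjloi" into 2 rows:
Placing characters:
  'p' => row 0
  'e' => row 1
  'p' => row 0
  'j' => row 1
  'l' => row 0
  'o' => row 1
  'i' => row 0
Rows:
  Row 0: "ppli"
  Row 1: "ejo"
First row length: 4

4


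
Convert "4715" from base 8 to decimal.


Input: "4715" in base 8
Positional expansion:
  Digit '4' (value 4) x 8^3 = 2048
  Digit '7' (value 7) x 8^2 = 448
  Digit '1' (value 1) x 8^1 = 8
  Digit '5' (value 5) x 8^0 = 5
Sum = 2509

2509


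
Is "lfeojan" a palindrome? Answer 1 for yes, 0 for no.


Input: lfeojan
Reversed: najoefl
  Compare pos 0 ('l') with pos 6 ('n'): MISMATCH
  Compare pos 1 ('f') with pos 5 ('a'): MISMATCH
  Compare pos 2 ('e') with pos 4 ('j'): MISMATCH
Result: not a palindrome

0


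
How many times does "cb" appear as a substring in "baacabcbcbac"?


Searching for "cb" in "baacabcbcbac"
Scanning each position:
  Position 0: "ba" => no
  Position 1: "aa" => no
  Position 2: "ac" => no
  Position 3: "ca" => no
  Position 4: "ab" => no
  Position 5: "bc" => no
  Position 6: "cb" => MATCH
  Position 7: "bc" => no
  Position 8: "cb" => MATCH
  Position 9: "ba" => no
  Position 10: "ac" => no
Total occurrences: 2

2


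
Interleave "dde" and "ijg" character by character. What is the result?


Interleaving "dde" and "ijg":
  Position 0: 'd' from first, 'i' from second => "di"
  Position 1: 'd' from first, 'j' from second => "dj"
  Position 2: 'e' from first, 'g' from second => "eg"
Result: didjeg

didjeg


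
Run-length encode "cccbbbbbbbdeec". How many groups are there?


Input: cccbbbbbbbdeec
Scanning for consecutive runs:
  Group 1: 'c' x 3 (positions 0-2)
  Group 2: 'b' x 7 (positions 3-9)
  Group 3: 'd' x 1 (positions 10-10)
  Group 4: 'e' x 2 (positions 11-12)
  Group 5: 'c' x 1 (positions 13-13)
Total groups: 5

5


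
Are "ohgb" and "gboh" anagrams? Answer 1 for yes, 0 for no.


Strings: "ohgb", "gboh"
Sorted first:  bgho
Sorted second: bgho
Sorted forms match => anagrams

1


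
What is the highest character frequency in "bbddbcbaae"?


Input: bbddbcbaae
Character counts:
  'a': 2
  'b': 4
  'c': 1
  'd': 2
  'e': 1
Maximum frequency: 4

4


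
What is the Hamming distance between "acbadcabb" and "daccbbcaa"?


Comparing "acbadcabb" and "daccbbcaa" position by position:
  Position 0: 'a' vs 'd' => differ
  Position 1: 'c' vs 'a' => differ
  Position 2: 'b' vs 'c' => differ
  Position 3: 'a' vs 'c' => differ
  Position 4: 'd' vs 'b' => differ
  Position 5: 'c' vs 'b' => differ
  Position 6: 'a' vs 'c' => differ
  Position 7: 'b' vs 'a' => differ
  Position 8: 'b' vs 'a' => differ
Total differences (Hamming distance): 9

9


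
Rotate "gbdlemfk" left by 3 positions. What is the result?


Input: "gbdlemfk", rotate left by 3
First 3 characters: "gbd"
Remaining characters: "lemfk"
Concatenate remaining + first: "lemfk" + "gbd" = "lemfkgbd"

lemfkgbd


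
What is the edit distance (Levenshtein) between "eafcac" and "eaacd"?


Computing edit distance: "eafcac" -> "eaacd"
DP table:
           e    a    a    c    d
      0    1    2    3    4    5
  e   1    0    1    2    3    4
  a   2    1    0    1    2    3
  f   3    2    1    1    2    3
  c   4    3    2    2    1    2
  a   5    4    3    2    2    2
  c   6    5    4    3    2    3
Edit distance = dp[6][5] = 3

3


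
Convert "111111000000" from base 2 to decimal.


Input: "111111000000" in base 2
Positional expansion:
  Digit '1' (value 1) x 2^11 = 2048
  Digit '1' (value 1) x 2^10 = 1024
  Digit '1' (value 1) x 2^9 = 512
  Digit '1' (value 1) x 2^8 = 256
  Digit '1' (value 1) x 2^7 = 128
  Digit '1' (value 1) x 2^6 = 64
  Digit '0' (value 0) x 2^5 = 0
  Digit '0' (value 0) x 2^4 = 0
  Digit '0' (value 0) x 2^3 = 0
  Digit '0' (value 0) x 2^2 = 0
  Digit '0' (value 0) x 2^1 = 0
  Digit '0' (value 0) x 2^0 = 0
Sum = 4032

4032


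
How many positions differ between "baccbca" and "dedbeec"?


Comparing "baccbca" and "dedbeec" position by position:
  Position 0: 'b' vs 'd' => DIFFER
  Position 1: 'a' vs 'e' => DIFFER
  Position 2: 'c' vs 'd' => DIFFER
  Position 3: 'c' vs 'b' => DIFFER
  Position 4: 'b' vs 'e' => DIFFER
  Position 5: 'c' vs 'e' => DIFFER
  Position 6: 'a' vs 'c' => DIFFER
Positions that differ: 7

7


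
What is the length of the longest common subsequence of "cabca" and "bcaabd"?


LCS of "cabca" and "bcaabd"
DP table:
           b    c    a    a    b    d
      0    0    0    0    0    0    0
  c   0    0    1    1    1    1    1
  a   0    0    1    2    2    2    2
  b   0    1    1    2    2    3    3
  c   0    1    2    2    2    3    3
  a   0    1    2    3    3    3    3
LCS length = dp[5][6] = 3

3


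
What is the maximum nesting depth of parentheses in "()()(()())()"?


Input: "()()(()())()"
Tracking depth:
  Position 0 '(': depth becomes 1
  Position 1 ')': depth becomes 0
  Position 2 '(': depth becomes 1
  Position 3 ')': depth becomes 0
  Position 4 '(': depth becomes 1
  Position 5 '(': depth becomes 2
  Position 6 ')': depth becomes 1
  Position 7 '(': depth becomes 2
  Position 8 ')': depth becomes 1
  Position 9 ')': depth becomes 0
  Position 10 '(': depth becomes 1
  Position 11 ')': depth becomes 0
Maximum depth reached: 2

2


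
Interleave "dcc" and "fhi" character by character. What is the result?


Interleaving "dcc" and "fhi":
  Position 0: 'd' from first, 'f' from second => "df"
  Position 1: 'c' from first, 'h' from second => "ch"
  Position 2: 'c' from first, 'i' from second => "ci"
Result: dfchci

dfchci


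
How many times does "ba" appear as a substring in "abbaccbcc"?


Searching for "ba" in "abbaccbcc"
Scanning each position:
  Position 0: "ab" => no
  Position 1: "bb" => no
  Position 2: "ba" => MATCH
  Position 3: "ac" => no
  Position 4: "cc" => no
  Position 5: "cb" => no
  Position 6: "bc" => no
  Position 7: "cc" => no
Total occurrences: 1

1


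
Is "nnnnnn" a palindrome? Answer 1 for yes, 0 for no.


Input: nnnnnn
Reversed: nnnnnn
  Compare pos 0 ('n') with pos 5 ('n'): match
  Compare pos 1 ('n') with pos 4 ('n'): match
  Compare pos 2 ('n') with pos 3 ('n'): match
Result: palindrome

1


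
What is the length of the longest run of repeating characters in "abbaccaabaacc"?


Input: "abbaccaabaacc"
Scanning for longest run:
  Position 1 ('b'): new char, reset run to 1
  Position 2 ('b'): continues run of 'b', length=2
  Position 3 ('a'): new char, reset run to 1
  Position 4 ('c'): new char, reset run to 1
  Position 5 ('c'): continues run of 'c', length=2
  Position 6 ('a'): new char, reset run to 1
  Position 7 ('a'): continues run of 'a', length=2
  Position 8 ('b'): new char, reset run to 1
  Position 9 ('a'): new char, reset run to 1
  Position 10 ('a'): continues run of 'a', length=2
  Position 11 ('c'): new char, reset run to 1
  Position 12 ('c'): continues run of 'c', length=2
Longest run: 'b' with length 2

2


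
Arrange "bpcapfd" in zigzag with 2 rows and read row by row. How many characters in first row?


Zigzag "bpcapfd" into 2 rows:
Placing characters:
  'b' => row 0
  'p' => row 1
  'c' => row 0
  'a' => row 1
  'p' => row 0
  'f' => row 1
  'd' => row 0
Rows:
  Row 0: "bcpd"
  Row 1: "paf"
First row length: 4

4


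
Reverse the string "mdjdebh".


Input: mdjdebh
Reading characters right to left:
  Position 6: 'h'
  Position 5: 'b'
  Position 4: 'e'
  Position 3: 'd'
  Position 2: 'j'
  Position 1: 'd'
  Position 0: 'm'
Reversed: hbedjdm

hbedjdm


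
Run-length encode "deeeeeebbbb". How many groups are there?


Input: deeeeeebbbb
Scanning for consecutive runs:
  Group 1: 'd' x 1 (positions 0-0)
  Group 2: 'e' x 6 (positions 1-6)
  Group 3: 'b' x 4 (positions 7-10)
Total groups: 3

3


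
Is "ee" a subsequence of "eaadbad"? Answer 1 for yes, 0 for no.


Check if "ee" is a subsequence of "eaadbad"
Greedy scan:
  Position 0 ('e'): matches sub[0] = 'e'
  Position 1 ('a'): no match needed
  Position 2 ('a'): no match needed
  Position 3 ('d'): no match needed
  Position 4 ('b'): no match needed
  Position 5 ('a'): no match needed
  Position 6 ('d'): no match needed
Only matched 1/2 characters => not a subsequence

0


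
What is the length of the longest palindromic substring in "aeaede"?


Input: "aeaede"
Checking substrings for palindromes:
  [0:3] "aea" (len 3) => palindrome
  [1:4] "eae" (len 3) => palindrome
  [3:6] "ede" (len 3) => palindrome
Longest palindromic substring: "aea" with length 3

3


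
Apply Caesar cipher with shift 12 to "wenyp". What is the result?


Caesar cipher: shift "wenyp" by 12
  'w' (pos 22) + 12 = pos 8 = 'i'
  'e' (pos 4) + 12 = pos 16 = 'q'
  'n' (pos 13) + 12 = pos 25 = 'z'
  'y' (pos 24) + 12 = pos 10 = 'k'
  'p' (pos 15) + 12 = pos 1 = 'b'
Result: iqzkb

iqzkb


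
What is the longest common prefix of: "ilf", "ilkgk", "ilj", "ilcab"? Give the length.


Words: ilf, ilkgk, ilj, ilcab
  Position 0: all 'i' => match
  Position 1: all 'l' => match
  Position 2: ('f', 'k', 'j', 'c') => mismatch, stop
LCP = "il" (length 2)

2


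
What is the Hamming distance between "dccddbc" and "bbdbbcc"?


Comparing "dccddbc" and "bbdbbcc" position by position:
  Position 0: 'd' vs 'b' => differ
  Position 1: 'c' vs 'b' => differ
  Position 2: 'c' vs 'd' => differ
  Position 3: 'd' vs 'b' => differ
  Position 4: 'd' vs 'b' => differ
  Position 5: 'b' vs 'c' => differ
  Position 6: 'c' vs 'c' => same
Total differences (Hamming distance): 6

6


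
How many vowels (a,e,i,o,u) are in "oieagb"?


Input: oieagb
Checking each character:
  'o' at position 0: vowel (running total: 1)
  'i' at position 1: vowel (running total: 2)
  'e' at position 2: vowel (running total: 3)
  'a' at position 3: vowel (running total: 4)
  'g' at position 4: consonant
  'b' at position 5: consonant
Total vowels: 4

4


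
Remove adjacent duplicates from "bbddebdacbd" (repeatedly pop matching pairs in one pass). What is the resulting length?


Input: bbddebdacbd
Stack-based adjacent duplicate removal:
  Read 'b': push. Stack: b
  Read 'b': matches stack top 'b' => pop. Stack: (empty)
  Read 'd': push. Stack: d
  Read 'd': matches stack top 'd' => pop. Stack: (empty)
  Read 'e': push. Stack: e
  Read 'b': push. Stack: eb
  Read 'd': push. Stack: ebd
  Read 'a': push. Stack: ebda
  Read 'c': push. Stack: ebdac
  Read 'b': push. Stack: ebdacb
  Read 'd': push. Stack: ebdacbd
Final stack: "ebdacbd" (length 7)

7


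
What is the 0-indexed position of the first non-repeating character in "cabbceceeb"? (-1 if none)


Input: cabbceceeb
Character frequencies:
  'a': 1
  'b': 3
  'c': 3
  'e': 3
Scanning left to right for freq == 1:
  Position 0 ('c'): freq=3, skip
  Position 1 ('a'): unique! => answer = 1

1


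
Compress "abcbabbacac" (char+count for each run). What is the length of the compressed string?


Input: abcbabbacac
Runs:
  'a' x 1 => "a1"
  'b' x 1 => "b1"
  'c' x 1 => "c1"
  'b' x 1 => "b1"
  'a' x 1 => "a1"
  'b' x 2 => "b2"
  'a' x 1 => "a1"
  'c' x 1 => "c1"
  'a' x 1 => "a1"
  'c' x 1 => "c1"
Compressed: "a1b1c1b1a1b2a1c1a1c1"
Compressed length: 20

20


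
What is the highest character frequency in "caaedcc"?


Input: caaedcc
Character counts:
  'a': 2
  'c': 3
  'd': 1
  'e': 1
Maximum frequency: 3

3


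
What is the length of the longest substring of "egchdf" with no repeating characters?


Input: "egchdf"
Sliding window (track last position of each char):
  Position 0 ('e'): window [0,0] length 1 -- new best
  Position 1 ('g'): window [0,1] length 2 -- new best
  Position 2 ('c'): window [0,2] length 3 -- new best
  Position 3 ('h'): window [0,3] length 4 -- new best
  Position 4 ('d'): window [0,4] length 5 -- new best
  Position 5 ('f'): window [0,5] length 6 -- new best
Longest substring with no repeats: "egchdf" with length 6

6


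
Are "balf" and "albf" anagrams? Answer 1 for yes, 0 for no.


Strings: "balf", "albf"
Sorted first:  abfl
Sorted second: abfl
Sorted forms match => anagrams

1


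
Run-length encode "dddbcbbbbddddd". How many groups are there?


Input: dddbcbbbbddddd
Scanning for consecutive runs:
  Group 1: 'd' x 3 (positions 0-2)
  Group 2: 'b' x 1 (positions 3-3)
  Group 3: 'c' x 1 (positions 4-4)
  Group 4: 'b' x 4 (positions 5-8)
  Group 5: 'd' x 5 (positions 9-13)
Total groups: 5

5


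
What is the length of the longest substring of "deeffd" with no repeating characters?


Input: "deeffd"
Sliding window (track last position of each char):
  Position 0 ('d'): window [0,0] length 1 -- new best
  Position 1 ('e'): window [0,1] length 2 -- new best
  Position 2 ('e'): repeat (last at 1), move window start to 2
  Position 2 ('e'): window [2,2] length 1
  Position 3 ('f'): window [2,3] length 2
  Position 4 ('f'): repeat (last at 3), move window start to 4
  Position 4 ('f'): window [4,4] length 1
  Position 5 ('d'): window [4,5] length 2
Longest substring with no repeats: "de" with length 2

2


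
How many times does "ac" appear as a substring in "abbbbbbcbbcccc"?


Searching for "ac" in "abbbbbbcbbcccc"
Scanning each position:
  Position 0: "ab" => no
  Position 1: "bb" => no
  Position 2: "bb" => no
  Position 3: "bb" => no
  Position 4: "bb" => no
  Position 5: "bb" => no
  Position 6: "bc" => no
  Position 7: "cb" => no
  Position 8: "bb" => no
  Position 9: "bc" => no
  Position 10: "cc" => no
  Position 11: "cc" => no
  Position 12: "cc" => no
Total occurrences: 0

0


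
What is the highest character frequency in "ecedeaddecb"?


Input: ecedeaddecb
Character counts:
  'a': 1
  'b': 1
  'c': 2
  'd': 3
  'e': 4
Maximum frequency: 4

4


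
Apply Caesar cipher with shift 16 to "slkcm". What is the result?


Caesar cipher: shift "slkcm" by 16
  's' (pos 18) + 16 = pos 8 = 'i'
  'l' (pos 11) + 16 = pos 1 = 'b'
  'k' (pos 10) + 16 = pos 0 = 'a'
  'c' (pos 2) + 16 = pos 18 = 's'
  'm' (pos 12) + 16 = pos 2 = 'c'
Result: ibasc

ibasc


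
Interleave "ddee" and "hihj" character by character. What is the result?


Interleaving "ddee" and "hihj":
  Position 0: 'd' from first, 'h' from second => "dh"
  Position 1: 'd' from first, 'i' from second => "di"
  Position 2: 'e' from first, 'h' from second => "eh"
  Position 3: 'e' from first, 'j' from second => "ej"
Result: dhdiehej

dhdiehej


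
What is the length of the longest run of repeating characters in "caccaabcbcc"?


Input: "caccaabcbcc"
Scanning for longest run:
  Position 1 ('a'): new char, reset run to 1
  Position 2 ('c'): new char, reset run to 1
  Position 3 ('c'): continues run of 'c', length=2
  Position 4 ('a'): new char, reset run to 1
  Position 5 ('a'): continues run of 'a', length=2
  Position 6 ('b'): new char, reset run to 1
  Position 7 ('c'): new char, reset run to 1
  Position 8 ('b'): new char, reset run to 1
  Position 9 ('c'): new char, reset run to 1
  Position 10 ('c'): continues run of 'c', length=2
Longest run: 'c' with length 2

2


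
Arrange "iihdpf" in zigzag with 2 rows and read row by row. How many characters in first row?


Zigzag "iihdpf" into 2 rows:
Placing characters:
  'i' => row 0
  'i' => row 1
  'h' => row 0
  'd' => row 1
  'p' => row 0
  'f' => row 1
Rows:
  Row 0: "ihp"
  Row 1: "idf"
First row length: 3

3


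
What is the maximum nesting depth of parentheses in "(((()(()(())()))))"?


Input: "(((()(()(())()))))"
Tracking depth:
  Position 0 '(': depth becomes 1
  Position 1 '(': depth becomes 2
  Position 2 '(': depth becomes 3
  Position 3 '(': depth becomes 4
  Position 4 ')': depth becomes 3
  Position 5 '(': depth becomes 4
  Position 6 '(': depth becomes 5
  Position 7 ')': depth becomes 4
  Position 8 '(': depth becomes 5
  Position 9 '(': depth becomes 6
  Position 10 ')': depth becomes 5
  Position 11 ')': depth becomes 4
  Position 12 '(': depth becomes 5
  Position 13 ')': depth becomes 4
  Position 14 ')': depth becomes 3
  Position 15 ')': depth becomes 2
  Position 16 ')': depth becomes 1
  Position 17 ')': depth becomes 0
Maximum depth reached: 6

6


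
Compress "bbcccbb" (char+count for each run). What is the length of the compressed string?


Input: bbcccbb
Runs:
  'b' x 2 => "b2"
  'c' x 3 => "c3"
  'b' x 2 => "b2"
Compressed: "b2c3b2"
Compressed length: 6

6


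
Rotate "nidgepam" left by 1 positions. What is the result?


Input: "nidgepam", rotate left by 1
First 1 characters: "n"
Remaining characters: "idgepam"
Concatenate remaining + first: "idgepam" + "n" = "idgepamn"

idgepamn


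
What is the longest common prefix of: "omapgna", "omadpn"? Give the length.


Words: omapgna, omadpn
  Position 0: all 'o' => match
  Position 1: all 'm' => match
  Position 2: all 'a' => match
  Position 3: ('p', 'd') => mismatch, stop
LCP = "oma" (length 3)

3


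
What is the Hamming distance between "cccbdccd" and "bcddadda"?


Comparing "cccbdccd" and "bcddadda" position by position:
  Position 0: 'c' vs 'b' => differ
  Position 1: 'c' vs 'c' => same
  Position 2: 'c' vs 'd' => differ
  Position 3: 'b' vs 'd' => differ
  Position 4: 'd' vs 'a' => differ
  Position 5: 'c' vs 'd' => differ
  Position 6: 'c' vs 'd' => differ
  Position 7: 'd' vs 'a' => differ
Total differences (Hamming distance): 7

7


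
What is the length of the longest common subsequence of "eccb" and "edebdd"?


LCS of "eccb" and "edebdd"
DP table:
           e    d    e    b    d    d
      0    0    0    0    0    0    0
  e   0    1    1    1    1    1    1
  c   0    1    1    1    1    1    1
  c   0    1    1    1    1    1    1
  b   0    1    1    1    2    2    2
LCS length = dp[4][6] = 2

2


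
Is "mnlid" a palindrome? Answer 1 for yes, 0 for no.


Input: mnlid
Reversed: dilnm
  Compare pos 0 ('m') with pos 4 ('d'): MISMATCH
  Compare pos 1 ('n') with pos 3 ('i'): MISMATCH
Result: not a palindrome

0


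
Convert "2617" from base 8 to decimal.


Input: "2617" in base 8
Positional expansion:
  Digit '2' (value 2) x 8^3 = 1024
  Digit '6' (value 6) x 8^2 = 384
  Digit '1' (value 1) x 8^1 = 8
  Digit '7' (value 7) x 8^0 = 7
Sum = 1423

1423


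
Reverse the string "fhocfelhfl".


Input: fhocfelhfl
Reading characters right to left:
  Position 9: 'l'
  Position 8: 'f'
  Position 7: 'h'
  Position 6: 'l'
  Position 5: 'e'
  Position 4: 'f'
  Position 3: 'c'
  Position 2: 'o'
  Position 1: 'h'
  Position 0: 'f'
Reversed: lfhlefcohf

lfhlefcohf


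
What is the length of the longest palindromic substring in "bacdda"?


Input: "bacdda"
Checking substrings for palindromes:
  [3:5] "dd" (len 2) => palindrome
Longest palindromic substring: "dd" with length 2

2


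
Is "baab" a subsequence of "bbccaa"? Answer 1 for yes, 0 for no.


Check if "baab" is a subsequence of "bbccaa"
Greedy scan:
  Position 0 ('b'): matches sub[0] = 'b'
  Position 1 ('b'): no match needed
  Position 2 ('c'): no match needed
  Position 3 ('c'): no match needed
  Position 4 ('a'): matches sub[1] = 'a'
  Position 5 ('a'): matches sub[2] = 'a'
Only matched 3/4 characters => not a subsequence

0


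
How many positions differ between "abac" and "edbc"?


Comparing "abac" and "edbc" position by position:
  Position 0: 'a' vs 'e' => DIFFER
  Position 1: 'b' vs 'd' => DIFFER
  Position 2: 'a' vs 'b' => DIFFER
  Position 3: 'c' vs 'c' => same
Positions that differ: 3

3


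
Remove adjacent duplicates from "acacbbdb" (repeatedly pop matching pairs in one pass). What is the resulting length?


Input: acacbbdb
Stack-based adjacent duplicate removal:
  Read 'a': push. Stack: a
  Read 'c': push. Stack: ac
  Read 'a': push. Stack: aca
  Read 'c': push. Stack: acac
  Read 'b': push. Stack: acacb
  Read 'b': matches stack top 'b' => pop. Stack: acac
  Read 'd': push. Stack: acacd
  Read 'b': push. Stack: acacdb
Final stack: "acacdb" (length 6)

6


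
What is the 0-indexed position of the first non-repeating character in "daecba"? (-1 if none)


Input: daecba
Character frequencies:
  'a': 2
  'b': 1
  'c': 1
  'd': 1
  'e': 1
Scanning left to right for freq == 1:
  Position 0 ('d'): unique! => answer = 0

0


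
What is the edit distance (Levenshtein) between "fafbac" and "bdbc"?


Computing edit distance: "fafbac" -> "bdbc"
DP table:
           b    d    b    c
      0    1    2    3    4
  f   1    1    2    3    4
  a   2    2    2    3    4
  f   3    3    3    3    4
  b   4    3    4    3    4
  a   5    4    4    4    4
  c   6    5    5    5    4
Edit distance = dp[6][4] = 4

4


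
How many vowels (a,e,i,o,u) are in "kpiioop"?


Input: kpiioop
Checking each character:
  'k' at position 0: consonant
  'p' at position 1: consonant
  'i' at position 2: vowel (running total: 1)
  'i' at position 3: vowel (running total: 2)
  'o' at position 4: vowel (running total: 3)
  'o' at position 5: vowel (running total: 4)
  'p' at position 6: consonant
Total vowels: 4

4


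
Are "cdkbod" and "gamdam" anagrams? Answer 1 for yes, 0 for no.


Strings: "cdkbod", "gamdam"
Sorted first:  bcddko
Sorted second: aadgmm
Differ at position 0: 'b' vs 'a' => not anagrams

0


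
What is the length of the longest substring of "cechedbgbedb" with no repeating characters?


Input: "cechedbgbedb"
Sliding window (track last position of each char):
  Position 0 ('c'): window [0,0] length 1 -- new best
  Position 1 ('e'): window [0,1] length 2 -- new best
  Position 2 ('c'): repeat (last at 0), move window start to 1
  Position 2 ('c'): window [1,2] length 2
  Position 3 ('h'): window [1,3] length 3 -- new best
  Position 4 ('e'): repeat (last at 1), move window start to 2
  Position 4 ('e'): window [2,4] length 3
  Position 5 ('d'): window [2,5] length 4 -- new best
  Position 6 ('b'): window [2,6] length 5 -- new best
  Position 7 ('g'): window [2,7] length 6 -- new best
  Position 8 ('b'): repeat (last at 6), move window start to 7
  Position 8 ('b'): window [7,8] length 2
  Position 9 ('e'): window [7,9] length 3
  Position 10 ('d'): window [7,10] length 4
  Position 11 ('b'): repeat (last at 8), move window start to 9
  Position 11 ('b'): window [9,11] length 3
Longest substring with no repeats: "chedbg" with length 6

6


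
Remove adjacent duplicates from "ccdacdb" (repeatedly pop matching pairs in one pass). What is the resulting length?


Input: ccdacdb
Stack-based adjacent duplicate removal:
  Read 'c': push. Stack: c
  Read 'c': matches stack top 'c' => pop. Stack: (empty)
  Read 'd': push. Stack: d
  Read 'a': push. Stack: da
  Read 'c': push. Stack: dac
  Read 'd': push. Stack: dacd
  Read 'b': push. Stack: dacdb
Final stack: "dacdb" (length 5)

5


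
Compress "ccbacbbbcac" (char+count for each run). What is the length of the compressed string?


Input: ccbacbbbcac
Runs:
  'c' x 2 => "c2"
  'b' x 1 => "b1"
  'a' x 1 => "a1"
  'c' x 1 => "c1"
  'b' x 3 => "b3"
  'c' x 1 => "c1"
  'a' x 1 => "a1"
  'c' x 1 => "c1"
Compressed: "c2b1a1c1b3c1a1c1"
Compressed length: 16

16


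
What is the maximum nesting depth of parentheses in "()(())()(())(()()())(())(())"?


Input: "()(())()(())(()()())(())(())"
Tracking depth:
  Position 0 '(': depth becomes 1
  Position 1 ')': depth becomes 0
  Position 2 '(': depth becomes 1
  Position 3 '(': depth becomes 2
  Position 4 ')': depth becomes 1
  Position 5 ')': depth becomes 0
  Position 6 '(': depth becomes 1
  Position 7 ')': depth becomes 0
  Position 8 '(': depth becomes 1
  Position 9 '(': depth becomes 2
  Position 10 ')': depth becomes 1
  Position 11 ')': depth becomes 0
  Position 12 '(': depth becomes 1
  Position 13 '(': depth becomes 2
  Position 14 ')': depth becomes 1
  Position 15 '(': depth becomes 2
  Position 16 ')': depth becomes 1
  Position 17 '(': depth becomes 2
  Position 18 ')': depth becomes 1
  Position 19 ')': depth becomes 0
  Position 20 '(': depth becomes 1
  Position 21 '(': depth becomes 2
  Position 22 ')': depth becomes 1
  Position 23 ')': depth becomes 0
  Position 24 '(': depth becomes 1
  Position 25 '(': depth becomes 2
  Position 26 ')': depth becomes 1
  Position 27 ')': depth becomes 0
Maximum depth reached: 2

2


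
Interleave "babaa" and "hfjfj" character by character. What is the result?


Interleaving "babaa" and "hfjfj":
  Position 0: 'b' from first, 'h' from second => "bh"
  Position 1: 'a' from first, 'f' from second => "af"
  Position 2: 'b' from first, 'j' from second => "bj"
  Position 3: 'a' from first, 'f' from second => "af"
  Position 4: 'a' from first, 'j' from second => "aj"
Result: bhafbjafaj

bhafbjafaj


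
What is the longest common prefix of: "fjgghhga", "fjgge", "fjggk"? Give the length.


Words: fjgghhga, fjgge, fjggk
  Position 0: all 'f' => match
  Position 1: all 'j' => match
  Position 2: all 'g' => match
  Position 3: all 'g' => match
  Position 4: ('h', 'e', 'k') => mismatch, stop
LCP = "fjgg" (length 4)

4


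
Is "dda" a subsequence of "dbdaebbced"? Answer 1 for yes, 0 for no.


Check if "dda" is a subsequence of "dbdaebbced"
Greedy scan:
  Position 0 ('d'): matches sub[0] = 'd'
  Position 1 ('b'): no match needed
  Position 2 ('d'): matches sub[1] = 'd'
  Position 3 ('a'): matches sub[2] = 'a'
  Position 4 ('e'): no match needed
  Position 5 ('b'): no match needed
  Position 6 ('b'): no match needed
  Position 7 ('c'): no match needed
  Position 8 ('e'): no match needed
  Position 9 ('d'): no match needed
All 3 characters matched => is a subsequence

1


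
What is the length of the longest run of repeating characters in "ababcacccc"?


Input: "ababcacccc"
Scanning for longest run:
  Position 1 ('b'): new char, reset run to 1
  Position 2 ('a'): new char, reset run to 1
  Position 3 ('b'): new char, reset run to 1
  Position 4 ('c'): new char, reset run to 1
  Position 5 ('a'): new char, reset run to 1
  Position 6 ('c'): new char, reset run to 1
  Position 7 ('c'): continues run of 'c', length=2
  Position 8 ('c'): continues run of 'c', length=3
  Position 9 ('c'): continues run of 'c', length=4
Longest run: 'c' with length 4

4


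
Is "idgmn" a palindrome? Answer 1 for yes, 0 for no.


Input: idgmn
Reversed: nmgdi
  Compare pos 0 ('i') with pos 4 ('n'): MISMATCH
  Compare pos 1 ('d') with pos 3 ('m'): MISMATCH
Result: not a palindrome

0


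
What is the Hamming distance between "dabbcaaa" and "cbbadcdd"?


Comparing "dabbcaaa" and "cbbadcdd" position by position:
  Position 0: 'd' vs 'c' => differ
  Position 1: 'a' vs 'b' => differ
  Position 2: 'b' vs 'b' => same
  Position 3: 'b' vs 'a' => differ
  Position 4: 'c' vs 'd' => differ
  Position 5: 'a' vs 'c' => differ
  Position 6: 'a' vs 'd' => differ
  Position 7: 'a' vs 'd' => differ
Total differences (Hamming distance): 7

7


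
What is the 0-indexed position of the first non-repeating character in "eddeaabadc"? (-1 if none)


Input: eddeaabadc
Character frequencies:
  'a': 3
  'b': 1
  'c': 1
  'd': 3
  'e': 2
Scanning left to right for freq == 1:
  Position 0 ('e'): freq=2, skip
  Position 1 ('d'): freq=3, skip
  Position 2 ('d'): freq=3, skip
  Position 3 ('e'): freq=2, skip
  Position 4 ('a'): freq=3, skip
  Position 5 ('a'): freq=3, skip
  Position 6 ('b'): unique! => answer = 6

6


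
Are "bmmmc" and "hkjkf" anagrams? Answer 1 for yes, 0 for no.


Strings: "bmmmc", "hkjkf"
Sorted first:  bcmmm
Sorted second: fhjkk
Differ at position 0: 'b' vs 'f' => not anagrams

0


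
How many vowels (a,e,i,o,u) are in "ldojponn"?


Input: ldojponn
Checking each character:
  'l' at position 0: consonant
  'd' at position 1: consonant
  'o' at position 2: vowel (running total: 1)
  'j' at position 3: consonant
  'p' at position 4: consonant
  'o' at position 5: vowel (running total: 2)
  'n' at position 6: consonant
  'n' at position 7: consonant
Total vowels: 2

2


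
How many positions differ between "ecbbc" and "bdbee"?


Comparing "ecbbc" and "bdbee" position by position:
  Position 0: 'e' vs 'b' => DIFFER
  Position 1: 'c' vs 'd' => DIFFER
  Position 2: 'b' vs 'b' => same
  Position 3: 'b' vs 'e' => DIFFER
  Position 4: 'c' vs 'e' => DIFFER
Positions that differ: 4

4


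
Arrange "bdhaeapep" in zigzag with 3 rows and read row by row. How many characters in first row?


Zigzag "bdhaeapep" into 3 rows:
Placing characters:
  'b' => row 0
  'd' => row 1
  'h' => row 2
  'a' => row 1
  'e' => row 0
  'a' => row 1
  'p' => row 2
  'e' => row 1
  'p' => row 0
Rows:
  Row 0: "bep"
  Row 1: "daae"
  Row 2: "hp"
First row length: 3

3


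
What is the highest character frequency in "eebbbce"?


Input: eebbbce
Character counts:
  'b': 3
  'c': 1
  'e': 3
Maximum frequency: 3

3


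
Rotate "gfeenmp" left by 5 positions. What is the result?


Input: "gfeenmp", rotate left by 5
First 5 characters: "gfeen"
Remaining characters: "mp"
Concatenate remaining + first: "mp" + "gfeen" = "mpgfeen"

mpgfeen


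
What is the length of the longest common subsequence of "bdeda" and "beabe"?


LCS of "bdeda" and "beabe"
DP table:
           b    e    a    b    e
      0    0    0    0    0    0
  b   0    1    1    1    1    1
  d   0    1    1    1    1    1
  e   0    1    2    2    2    2
  d   0    1    2    2    2    2
  a   0    1    2    3    3    3
LCS length = dp[5][5] = 3

3
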